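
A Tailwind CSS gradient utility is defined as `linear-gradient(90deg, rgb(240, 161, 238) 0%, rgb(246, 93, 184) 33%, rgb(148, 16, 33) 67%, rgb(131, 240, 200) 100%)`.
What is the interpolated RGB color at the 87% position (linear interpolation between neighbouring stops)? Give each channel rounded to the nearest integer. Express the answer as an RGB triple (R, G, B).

87% lies between the 67% and 100% stops, so the local fraction is t = (87 − 67)/(100 − 67) = 20/33 ≈ 0.6061.
R = 148 + 0.6061 × (131 − 148) = 137.696 → 138
G = 16 + 0.6061 × (240 − 16) = 151.766 → 152
B = 33 + 0.6061 × (200 − 33) = 134.219 → 134

(138, 152, 134)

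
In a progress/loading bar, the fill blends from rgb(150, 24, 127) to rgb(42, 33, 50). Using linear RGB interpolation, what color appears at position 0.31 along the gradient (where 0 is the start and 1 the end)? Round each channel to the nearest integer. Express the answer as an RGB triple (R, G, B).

(117, 27, 103)

R = 150 + 0.31 × (42 − 150) = 150 + 0.31 × -108 = 116.52 → 117
G = 24 + 0.31 × (33 − 24) = 24 + 0.31 × 9 = 26.79 → 27
B = 127 + 0.31 × (50 − 127) = 127 + 0.31 × -77 = 103.13 → 103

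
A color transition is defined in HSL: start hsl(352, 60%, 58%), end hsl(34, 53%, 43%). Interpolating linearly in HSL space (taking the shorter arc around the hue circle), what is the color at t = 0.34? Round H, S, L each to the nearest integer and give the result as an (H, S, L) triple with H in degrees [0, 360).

(6, 58, 53)

Hue: 34 − 352 = -318°, but |-318| > 180 so the shorter arc goes the other way: Δh = -318 + 360 = 42°.
H = 352 + 0.34 × (42) = 366.28 → 366 → 366 mod 360 = 6°
S = 60 + 0.34 × (53 − 60) = 57.62 → 58%
L = 58 + 0.34 × (43 − 58) = 52.9 → 53%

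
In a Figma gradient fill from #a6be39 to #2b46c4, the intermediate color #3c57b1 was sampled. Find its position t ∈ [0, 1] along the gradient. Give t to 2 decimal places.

0.86

Invert the lerp on the B channel (largest span, 139): t = (177 − 57) / (196 − 57) = 120/139 = 0.86331.
Check on R: (60 − 166)/(43 − 166) = 0.8618 ✓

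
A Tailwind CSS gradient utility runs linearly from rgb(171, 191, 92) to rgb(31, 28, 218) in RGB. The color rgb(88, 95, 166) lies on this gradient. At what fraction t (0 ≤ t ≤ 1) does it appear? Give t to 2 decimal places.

0.59

Invert the lerp on the G channel (largest span, 163): t = (95 − 191) / (28 − 191) = -96/-163 = 0.58896.
Check on R: (88 − 171)/(31 − 171) = 0.5929 ✓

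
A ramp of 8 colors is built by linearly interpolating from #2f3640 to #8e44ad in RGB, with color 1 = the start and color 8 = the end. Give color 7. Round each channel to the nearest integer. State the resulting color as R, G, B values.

(128, 66, 157)

With 8 swatches and endpoints inclusive, swatch 7 sits at t = (7 − 1)/(8 − 1) = 6/7 ≈ 0.8571.
#2f3640 → (47, 54, 64); #8e44ad → (142, 68, 173).
R = 47 + 0.8571 × (142 − 47) = 128.424 → 128
G = 54 + 0.8571 × (68 − 54) = 65.999 → 66
B = 64 + 0.8571 × (173 − 64) = 157.424 → 157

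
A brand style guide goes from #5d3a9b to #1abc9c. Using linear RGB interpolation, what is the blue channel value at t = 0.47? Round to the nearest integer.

B₁ = 155 (from #5d3a9b), B₂ = 156 (from #1abc9c).
B = 155 + 0.47 × (156 − 155) = 155.47 → 155

155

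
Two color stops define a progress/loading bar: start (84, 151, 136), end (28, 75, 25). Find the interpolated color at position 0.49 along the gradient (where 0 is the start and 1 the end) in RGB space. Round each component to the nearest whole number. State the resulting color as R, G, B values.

(57, 114, 82)

R = 84 + 0.49 × (28 − 84) = 84 + 0.49 × -56 = 56.56 → 57
G = 151 + 0.49 × (75 − 151) = 151 + 0.49 × -76 = 113.76 → 114
B = 136 + 0.49 × (25 − 136) = 136 + 0.49 × -111 = 81.61 → 82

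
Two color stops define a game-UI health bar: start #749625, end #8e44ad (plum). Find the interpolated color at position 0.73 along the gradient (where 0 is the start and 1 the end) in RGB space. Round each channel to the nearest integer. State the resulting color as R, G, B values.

#749625 → (116, 150, 37); #8e44ad → (142, 68, 173).
R = 116 + 0.73 × (142 − 116) = 116 + 0.73 × 26 = 134.98 → 135
G = 150 + 0.73 × (68 − 150) = 150 + 0.73 × -82 = 90.14 → 90
B = 37 + 0.73 × (173 − 37) = 37 + 0.73 × 136 = 136.28 → 136
So the blended color is (135, 90, 136), about #875a88.

(135, 90, 136)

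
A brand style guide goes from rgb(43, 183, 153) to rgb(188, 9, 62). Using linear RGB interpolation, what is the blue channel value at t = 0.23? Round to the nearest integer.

132

B = 153 + 0.23 × (62 − 153) = 132.07 → 132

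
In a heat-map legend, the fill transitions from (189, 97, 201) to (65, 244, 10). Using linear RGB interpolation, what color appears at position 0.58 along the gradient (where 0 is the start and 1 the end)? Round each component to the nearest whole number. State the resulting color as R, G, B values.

(117, 182, 90)

R = 189 + 0.58 × (65 − 189) = 189 + 0.58 × -124 = 117.08 → 117
G = 97 + 0.58 × (244 − 97) = 97 + 0.58 × 147 = 182.26 → 182
B = 201 + 0.58 × (10 − 201) = 201 + 0.58 × -191 = 90.22 → 90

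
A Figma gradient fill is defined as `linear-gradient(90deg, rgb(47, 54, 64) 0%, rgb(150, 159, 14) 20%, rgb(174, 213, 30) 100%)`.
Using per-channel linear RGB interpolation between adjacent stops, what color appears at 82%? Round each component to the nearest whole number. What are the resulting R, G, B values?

(169, 201, 26)

82% lies between the 20% and 100% stops, so the local fraction is t = (82 − 20)/(100 − 20) = 62/80 ≈ 0.775.
R = 150 + 0.775 × (174 − 150) = 168.6 → 169
G = 159 + 0.775 × (213 − 159) = 200.85 → 201
B = 14 + 0.775 × (30 − 14) = 26.4 → 26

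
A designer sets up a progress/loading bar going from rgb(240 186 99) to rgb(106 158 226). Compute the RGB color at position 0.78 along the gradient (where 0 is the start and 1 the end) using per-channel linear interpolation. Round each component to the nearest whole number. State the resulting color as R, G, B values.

R = 240 + 0.78 × (106 − 240) = 240 + 0.78 × -134 = 135.48 → 135
G = 186 + 0.78 × (158 − 186) = 186 + 0.78 × -28 = 164.16 → 164
B = 99 + 0.78 × (226 − 99) = 99 + 0.78 × 127 = 198.06 → 198
So the blended color is (135, 164, 198), about #87a4c6.

(135, 164, 198)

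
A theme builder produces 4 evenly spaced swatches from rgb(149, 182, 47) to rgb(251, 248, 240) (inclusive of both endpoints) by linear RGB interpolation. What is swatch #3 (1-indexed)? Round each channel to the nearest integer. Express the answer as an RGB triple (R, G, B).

(217, 226, 176)

With 4 swatches and endpoints inclusive, swatch 3 sits at t = (3 − 1)/(4 − 1) = 2/3 ≈ 0.6667.
R = 149 + 0.6667 × (251 − 149) = 217.003 → 217
G = 182 + 0.6667 × (248 − 182) = 226.002 → 226
B = 47 + 0.6667 × (240 − 47) = 175.673 → 176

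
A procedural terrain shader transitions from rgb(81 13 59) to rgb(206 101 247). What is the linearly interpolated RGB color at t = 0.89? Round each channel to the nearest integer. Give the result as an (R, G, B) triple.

R = 81 + 0.89 × (206 − 81) = 81 + 0.89 × 125 = 192.25 → 192
G = 13 + 0.89 × (101 − 13) = 13 + 0.89 × 88 = 91.32 → 91
B = 59 + 0.89 × (247 − 59) = 59 + 0.89 × 188 = 226.32 → 226

(192, 91, 226)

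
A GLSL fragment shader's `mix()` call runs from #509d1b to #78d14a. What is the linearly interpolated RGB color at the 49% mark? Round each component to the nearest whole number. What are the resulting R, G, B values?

#509d1b → (80, 157, 27); #78d14a → (120, 209, 74).
49% corresponds to t = 0.49.
R = 80 + 0.49 × (120 − 80) = 80 + 0.49 × 40 = 99.6 → 100
G = 157 + 0.49 × (209 − 157) = 157 + 0.49 × 52 = 182.48 → 182
B = 27 + 0.49 × (74 − 27) = 27 + 0.49 × 47 = 50.03 → 50
So the blended color is (100, 182, 50), about #64b632.

(100, 182, 50)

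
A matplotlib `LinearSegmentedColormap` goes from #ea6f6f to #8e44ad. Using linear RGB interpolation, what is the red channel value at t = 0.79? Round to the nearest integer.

R₁ = 234 (from #ea6f6f), R₂ = 142 (from #8e44ad).
R = 234 + 0.79 × (142 − 234) = 161.32 → 161

161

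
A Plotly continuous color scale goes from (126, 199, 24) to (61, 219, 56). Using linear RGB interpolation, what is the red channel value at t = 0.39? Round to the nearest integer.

101

R = 126 + 0.39 × (61 − 126) = 100.65 → 101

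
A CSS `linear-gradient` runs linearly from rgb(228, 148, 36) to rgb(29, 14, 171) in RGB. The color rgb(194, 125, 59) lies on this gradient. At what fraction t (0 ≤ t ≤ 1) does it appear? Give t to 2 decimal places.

Invert the lerp on the R channel (largest span, 199): t = (194 − 228) / (29 − 228) = -34/-199 = 0.17085.
Check on G: (125 − 148)/(14 − 148) = 0.1716 ✓

0.17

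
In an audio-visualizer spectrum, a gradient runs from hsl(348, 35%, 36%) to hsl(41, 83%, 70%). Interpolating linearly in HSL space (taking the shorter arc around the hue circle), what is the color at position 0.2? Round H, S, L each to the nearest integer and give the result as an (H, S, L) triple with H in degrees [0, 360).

Hue: 41 − 348 = -307°, but |-307| > 180 so the shorter arc goes the other way: Δh = -307 + 360 = 53°.
H = 348 + 0.2 × (53) = 358.6 → 359°
S = 35 + 0.2 × (83 − 35) = 44.6 → 45%
L = 36 + 0.2 × (70 − 36) = 42.8 → 43%

(359, 45, 43)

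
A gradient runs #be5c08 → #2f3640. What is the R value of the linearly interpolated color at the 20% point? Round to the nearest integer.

R₁ = 190 (from #be5c08), R₂ = 47 (from #2f3640).
R = 190 + 0.2 × (47 − 190) = 161.4 → 161

161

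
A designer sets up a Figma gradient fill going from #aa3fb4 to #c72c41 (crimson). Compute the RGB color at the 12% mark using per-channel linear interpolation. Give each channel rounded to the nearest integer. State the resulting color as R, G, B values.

(173, 61, 166)

#aa3fb4 → (170, 63, 180); #c72c41 → (199, 44, 65).
12% corresponds to t = 0.12.
R = 170 + 0.12 × (199 − 170) = 170 + 0.12 × 29 = 173.48 → 173
G = 63 + 0.12 × (44 − 63) = 63 + 0.12 × -19 = 60.72 → 61
B = 180 + 0.12 × (65 − 180) = 180 + 0.12 × -115 = 166.2 → 166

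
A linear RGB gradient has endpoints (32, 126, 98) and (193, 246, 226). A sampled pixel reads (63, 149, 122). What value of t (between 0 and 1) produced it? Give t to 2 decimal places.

Invert the lerp on the R channel (largest span, 161): t = (63 − 32) / (193 − 32) = 31/161 = 0.19255.
Check on G: (149 − 126)/(246 − 126) = 0.1917 ✓

0.19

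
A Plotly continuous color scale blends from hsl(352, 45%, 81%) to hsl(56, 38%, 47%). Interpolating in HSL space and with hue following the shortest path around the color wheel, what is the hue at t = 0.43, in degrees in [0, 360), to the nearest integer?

20

Hue: 56 − 352 = -296°, but |-296| > 180 so the shorter arc goes the other way: Δh = -296 + 360 = 64°.
H = 352 + 0.43 × (64) = 379.52 → 380 → 380 mod 360 = 20°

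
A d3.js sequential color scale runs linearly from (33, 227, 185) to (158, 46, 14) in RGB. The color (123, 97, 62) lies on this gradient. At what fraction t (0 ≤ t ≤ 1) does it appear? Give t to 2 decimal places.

0.72

Invert the lerp on the G channel (largest span, 181): t = (97 − 227) / (46 − 227) = -130/-181 = 0.71823.
Check on R: (123 − 33)/(158 − 33) = 0.72 ✓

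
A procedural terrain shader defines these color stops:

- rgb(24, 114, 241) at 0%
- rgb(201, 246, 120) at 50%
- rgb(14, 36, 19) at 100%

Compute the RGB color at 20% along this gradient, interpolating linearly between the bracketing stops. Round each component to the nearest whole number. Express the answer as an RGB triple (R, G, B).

(95, 167, 193)

20% lies between the 0% and 50% stops, so the local fraction is t = (20 − 0)/(50 − 0) = 20/50 ≈ 0.4.
R = 24 + 0.4 × (201 − 24) = 94.8 → 95
G = 114 + 0.4 × (246 − 114) = 166.8 → 167
B = 241 + 0.4 × (120 − 241) = 192.6 → 193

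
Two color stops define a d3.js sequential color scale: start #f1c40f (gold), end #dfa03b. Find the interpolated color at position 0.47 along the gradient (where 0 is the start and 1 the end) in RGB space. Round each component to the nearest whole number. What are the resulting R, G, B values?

#f1c40f → (241, 196, 15); #dfa03b → (223, 160, 59).
R = 241 + 0.47 × (223 − 241) = 241 + 0.47 × -18 = 232.54 → 233
G = 196 + 0.47 × (160 − 196) = 196 + 0.47 × -36 = 179.08 → 179
B = 15 + 0.47 × (59 − 15) = 15 + 0.47 × 44 = 35.68 → 36
So the blended color is (233, 179, 36), about #e9b324.

(233, 179, 36)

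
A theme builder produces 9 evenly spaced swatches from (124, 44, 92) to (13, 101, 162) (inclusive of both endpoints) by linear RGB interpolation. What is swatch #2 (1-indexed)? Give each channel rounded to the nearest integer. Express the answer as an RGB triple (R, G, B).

With 9 swatches and endpoints inclusive, swatch 2 sits at t = (2 − 1)/(9 − 1) = 1/8 ≈ 0.125.
R = 124 + 0.125 × (13 − 124) = 110.125 → 110
G = 44 + 0.125 × (101 − 44) = 51.125 → 51
B = 92 + 0.125 × (162 − 92) = 100.75 → 101

(110, 51, 101)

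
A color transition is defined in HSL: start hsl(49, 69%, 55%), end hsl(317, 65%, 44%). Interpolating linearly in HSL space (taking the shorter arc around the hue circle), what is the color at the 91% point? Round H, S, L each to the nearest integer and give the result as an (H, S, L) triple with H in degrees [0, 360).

Hue: 317 − 49 = 268°, but |268| > 180 so the shorter arc goes the other way: Δh = 268 − 360 = -92°.
H = 49 + 0.91 × (-92) = -34.72 → -35 → -35 mod 360 = 325°
S = 69 + 0.91 × (65 − 69) = 65.36 → 65%
L = 55 + 0.91 × (44 − 55) = 44.99 → 45%

(325, 65, 45)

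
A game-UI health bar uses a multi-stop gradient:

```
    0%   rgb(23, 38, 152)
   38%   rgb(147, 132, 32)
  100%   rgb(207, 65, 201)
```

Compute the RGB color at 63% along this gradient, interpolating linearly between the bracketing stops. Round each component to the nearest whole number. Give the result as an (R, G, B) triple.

(171, 105, 100)

63% lies between the 38% and 100% stops, so the local fraction is t = (63 − 38)/(100 − 38) = 25/62 ≈ 0.4032.
R = 147 + 0.4032 × (207 − 147) = 171.192 → 171
G = 132 + 0.4032 × (65 − 132) = 104.986 → 105
B = 32 + 0.4032 × (201 − 32) = 100.141 → 100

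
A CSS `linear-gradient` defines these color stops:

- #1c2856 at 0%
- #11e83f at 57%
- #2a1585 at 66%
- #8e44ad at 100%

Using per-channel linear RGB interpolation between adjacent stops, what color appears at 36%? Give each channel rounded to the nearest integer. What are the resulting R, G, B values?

36% lies between the 0% and 57% stops, so the local fraction is t = (36 − 0)/(57 − 0) = 36/57 ≈ 0.6316.
#1c2856 → (28, 40, 86); #11e83f → (17, 232, 63).
R = 28 + 0.6316 × (17 − 28) = 21.052 → 21
G = 40 + 0.6316 × (232 − 40) = 161.267 → 161
B = 86 + 0.6316 × (63 − 86) = 71.473 → 71

(21, 161, 71)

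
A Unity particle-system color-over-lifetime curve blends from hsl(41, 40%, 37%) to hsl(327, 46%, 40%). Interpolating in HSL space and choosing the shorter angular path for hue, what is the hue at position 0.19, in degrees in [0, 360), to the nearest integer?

27

Hue: 327 − 41 = 286°, but |286| > 180 so the shorter arc goes the other way: Δh = 286 − 360 = -74°.
H = 41 + 0.19 × (-74) = 26.94 → 27°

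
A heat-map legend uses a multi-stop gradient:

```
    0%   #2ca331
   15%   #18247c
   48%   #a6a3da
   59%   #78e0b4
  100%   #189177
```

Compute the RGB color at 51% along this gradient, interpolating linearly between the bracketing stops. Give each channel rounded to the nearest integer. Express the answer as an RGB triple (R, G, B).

(153, 180, 208)

51% lies between the 48% and 59% stops, so the local fraction is t = (51 − 48)/(59 − 48) = 3/11 ≈ 0.2727.
#a6a3da → (166, 163, 218); #78e0b4 → (120, 224, 180).
R = 166 + 0.2727 × (120 − 166) = 153.456 → 153
G = 163 + 0.2727 × (224 − 163) = 179.635 → 180
B = 218 + 0.2727 × (180 − 218) = 207.637 → 208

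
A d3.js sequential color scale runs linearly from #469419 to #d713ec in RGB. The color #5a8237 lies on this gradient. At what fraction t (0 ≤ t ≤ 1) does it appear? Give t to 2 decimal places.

Invert the lerp on the B channel (largest span, 211): t = (55 − 25) / (236 − 25) = 30/211 = 0.14218.
Check on R: (90 − 70)/(215 − 70) = 0.1379 ✓

0.14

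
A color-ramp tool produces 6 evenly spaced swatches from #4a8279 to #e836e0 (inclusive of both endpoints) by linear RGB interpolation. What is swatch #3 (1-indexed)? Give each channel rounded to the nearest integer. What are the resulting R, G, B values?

With 6 swatches and endpoints inclusive, swatch 3 sits at t = (3 − 1)/(6 − 1) = 2/5 ≈ 0.4.
#4a8279 → (74, 130, 121); #e836e0 → (232, 54, 224).
R = 74 + 0.4 × (232 − 74) = 137.2 → 137
G = 130 + 0.4 × (54 − 130) = 99.6 → 100
B = 121 + 0.4 × (224 − 121) = 162.2 → 162

(137, 100, 162)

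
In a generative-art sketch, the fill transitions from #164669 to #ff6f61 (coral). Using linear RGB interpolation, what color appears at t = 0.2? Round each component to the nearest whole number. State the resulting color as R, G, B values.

(69, 78, 103)

#164669 → (22, 70, 105); #ff6f61 → (255, 111, 97).
R = 22 + 0.2 × (255 − 22) = 22 + 0.2 × 233 = 68.6 → 69
G = 70 + 0.2 × (111 − 70) = 70 + 0.2 × 41 = 78.2 → 78
B = 105 + 0.2 × (97 − 105) = 105 + 0.2 × -8 = 103.4 → 103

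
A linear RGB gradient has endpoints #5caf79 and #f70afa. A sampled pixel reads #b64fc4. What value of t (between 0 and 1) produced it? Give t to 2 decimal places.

Invert the lerp on the G channel (largest span, 165): t = (79 − 175) / (10 − 175) = -96/-165 = 0.58182.
Check on R: (182 − 92)/(247 − 92) = 0.5806 ✓

0.58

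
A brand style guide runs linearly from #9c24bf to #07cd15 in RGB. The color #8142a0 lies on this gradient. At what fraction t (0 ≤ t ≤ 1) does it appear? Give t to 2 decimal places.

0.18

Invert the lerp on the B channel (largest span, 170): t = (160 − 191) / (21 − 191) = -31/-170 = 0.18235.
Check on R: (129 − 156)/(7 − 156) = 0.1812 ✓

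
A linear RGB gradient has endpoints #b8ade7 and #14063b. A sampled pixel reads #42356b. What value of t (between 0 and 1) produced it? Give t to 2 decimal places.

0.72

Invert the lerp on the B channel (largest span, 172): t = (107 − 231) / (59 − 231) = -124/-172 = 0.72093.
Check on R: (66 − 184)/(20 − 184) = 0.7195 ✓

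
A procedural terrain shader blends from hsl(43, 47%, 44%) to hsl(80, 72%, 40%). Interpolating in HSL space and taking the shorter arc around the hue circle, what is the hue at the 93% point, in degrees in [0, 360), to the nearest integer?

Hue arc: Δh = 80 − 43 = 37° (|Δh| ≤ 180, already the shorter path).
H = 43 + 0.93 × (37) = 77.41 → 77°

77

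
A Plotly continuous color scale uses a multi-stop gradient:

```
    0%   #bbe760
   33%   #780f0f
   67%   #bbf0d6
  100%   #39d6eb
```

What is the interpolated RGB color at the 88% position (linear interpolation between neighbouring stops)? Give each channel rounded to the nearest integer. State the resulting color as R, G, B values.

88% lies between the 67% and 100% stops, so the local fraction is t = (88 − 67)/(100 − 67) = 21/33 ≈ 0.6364.
#bbf0d6 → (187, 240, 214); #39d6eb → (57, 214, 235).
R = 187 + 0.6364 × (57 − 187) = 104.268 → 104
G = 240 + 0.6364 × (214 − 240) = 223.454 → 223
B = 214 + 0.6364 × (235 − 214) = 227.364 → 227

(104, 223, 227)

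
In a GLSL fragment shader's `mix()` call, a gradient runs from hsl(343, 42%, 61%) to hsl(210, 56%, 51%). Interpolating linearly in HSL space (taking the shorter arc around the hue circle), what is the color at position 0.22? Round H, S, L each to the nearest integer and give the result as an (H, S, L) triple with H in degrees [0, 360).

(314, 45, 59)

Hue arc: Δh = 210 − 343 = -133° (|Δh| ≤ 180, already the shorter path).
H = 343 + 0.22 × (-133) = 313.74 → 314°
S = 42 + 0.22 × (56 − 42) = 45.08 → 45%
L = 61 + 0.22 × (51 − 61) = 58.8 → 59%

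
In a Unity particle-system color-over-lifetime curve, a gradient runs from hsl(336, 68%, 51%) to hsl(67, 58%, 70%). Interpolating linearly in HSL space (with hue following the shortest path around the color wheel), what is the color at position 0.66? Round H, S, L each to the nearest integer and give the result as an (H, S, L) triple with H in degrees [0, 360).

(36, 61, 64)

Hue: 67 − 336 = -269°, but |-269| > 180 so the shorter arc goes the other way: Δh = -269 + 360 = 91°.
H = 336 + 0.66 × (91) = 396.06 → 396 → 396 mod 360 = 36°
S = 68 + 0.66 × (58 − 68) = 61.4 → 61%
L = 51 + 0.66 × (70 − 51) = 63.54 → 64%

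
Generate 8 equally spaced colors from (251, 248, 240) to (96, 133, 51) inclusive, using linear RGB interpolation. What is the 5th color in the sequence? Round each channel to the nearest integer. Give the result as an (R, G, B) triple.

(162, 182, 132)

With 8 swatches and endpoints inclusive, swatch 5 sits at t = (5 − 1)/(8 − 1) = 4/7 ≈ 0.5714.
R = 251 + 0.5714 × (96 − 251) = 162.433 → 162
G = 248 + 0.5714 × (133 − 248) = 182.289 → 182
B = 240 + 0.5714 × (51 − 240) = 132.005 → 132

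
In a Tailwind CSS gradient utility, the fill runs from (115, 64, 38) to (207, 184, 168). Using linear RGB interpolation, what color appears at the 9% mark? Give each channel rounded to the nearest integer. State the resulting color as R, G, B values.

(123, 75, 50)

9% corresponds to t = 0.09.
R = 115 + 0.09 × (207 − 115) = 115 + 0.09 × 92 = 123.28 → 123
G = 64 + 0.09 × (184 − 64) = 64 + 0.09 × 120 = 74.8 → 75
B = 38 + 0.09 × (168 − 38) = 38 + 0.09 × 130 = 49.7 → 50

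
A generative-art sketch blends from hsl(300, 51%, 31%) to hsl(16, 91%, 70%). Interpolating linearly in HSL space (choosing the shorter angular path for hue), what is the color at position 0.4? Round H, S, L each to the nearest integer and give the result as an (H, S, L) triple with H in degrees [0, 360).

(330, 67, 47)

Hue: 16 − 300 = -284°, but |-284| > 180 so the shorter arc goes the other way: Δh = -284 + 360 = 76°.
H = 300 + 0.4 × (76) = 330.4 → 330°
S = 51 + 0.4 × (91 − 51) = 67 → 67%
L = 31 + 0.4 × (70 − 31) = 46.6 → 47%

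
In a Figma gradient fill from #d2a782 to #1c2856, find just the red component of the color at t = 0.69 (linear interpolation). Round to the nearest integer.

84

R₁ = 210 (from #d2a782), R₂ = 28 (from #1c2856).
R = 210 + 0.69 × (28 − 210) = 84.42 → 84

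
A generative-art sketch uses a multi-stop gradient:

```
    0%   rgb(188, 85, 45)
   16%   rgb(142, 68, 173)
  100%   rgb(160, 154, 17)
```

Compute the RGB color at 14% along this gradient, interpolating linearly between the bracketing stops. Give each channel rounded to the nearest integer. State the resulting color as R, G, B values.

(148, 70, 157)

14% lies between the 0% and 16% stops, so the local fraction is t = (14 − 0)/(16 − 0) = 14/16 ≈ 0.875.
R = 188 + 0.875 × (142 − 188) = 147.75 → 148
G = 85 + 0.875 × (68 − 85) = 70.125 → 70
B = 45 + 0.875 × (173 − 45) = 157 → 157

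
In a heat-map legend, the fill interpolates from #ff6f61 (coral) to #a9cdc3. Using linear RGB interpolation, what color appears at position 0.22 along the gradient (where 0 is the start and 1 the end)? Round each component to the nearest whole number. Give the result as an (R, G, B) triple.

#ff6f61 → (255, 111, 97); #a9cdc3 → (169, 205, 195).
R = 255 + 0.22 × (169 − 255) = 255 + 0.22 × -86 = 236.08 → 236
G = 111 + 0.22 × (205 − 111) = 111 + 0.22 × 94 = 131.68 → 132
B = 97 + 0.22 × (195 − 97) = 97 + 0.22 × 98 = 118.56 → 119
So the blended color is (236, 132, 119), about #ec8477.

(236, 132, 119)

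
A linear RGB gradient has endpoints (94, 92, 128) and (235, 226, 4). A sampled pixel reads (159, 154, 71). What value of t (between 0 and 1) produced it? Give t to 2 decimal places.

Invert the lerp on the R channel (largest span, 141): t = (159 − 94) / (235 − 94) = 65/141 = 0.46099.
Check on G: (154 − 92)/(226 − 92) = 0.4627 ✓

0.46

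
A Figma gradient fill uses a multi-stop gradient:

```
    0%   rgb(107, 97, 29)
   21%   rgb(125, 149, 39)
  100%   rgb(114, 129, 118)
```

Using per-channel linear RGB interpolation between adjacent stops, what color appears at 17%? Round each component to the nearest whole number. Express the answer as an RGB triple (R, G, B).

(122, 139, 37)

17% lies between the 0% and 21% stops, so the local fraction is t = (17 − 0)/(21 − 0) = 17/21 ≈ 0.8095.
R = 107 + 0.8095 × (125 − 107) = 121.571 → 122
G = 97 + 0.8095 × (149 − 97) = 139.094 → 139
B = 29 + 0.8095 × (39 − 29) = 37.095 → 37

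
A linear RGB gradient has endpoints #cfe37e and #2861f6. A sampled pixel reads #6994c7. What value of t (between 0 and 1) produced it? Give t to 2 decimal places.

Invert the lerp on the R channel (largest span, 167): t = (105 − 207) / (40 − 207) = -102/-167 = 0.61078.
Check on G: (148 − 227)/(97 − 227) = 0.6077 ✓

0.61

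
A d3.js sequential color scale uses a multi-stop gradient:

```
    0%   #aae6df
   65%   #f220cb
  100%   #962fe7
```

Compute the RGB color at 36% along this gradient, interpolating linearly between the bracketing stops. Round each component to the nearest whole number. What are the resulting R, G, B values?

36% lies between the 0% and 65% stops, so the local fraction is t = (36 − 0)/(65 − 0) = 36/65 ≈ 0.5538.
#aae6df → (170, 230, 223); #f220cb → (242, 32, 203).
R = 170 + 0.5538 × (242 − 170) = 209.874 → 210
G = 230 + 0.5538 × (32 − 230) = 120.348 → 120
B = 223 + 0.5538 × (203 − 223) = 211.924 → 212

(210, 120, 212)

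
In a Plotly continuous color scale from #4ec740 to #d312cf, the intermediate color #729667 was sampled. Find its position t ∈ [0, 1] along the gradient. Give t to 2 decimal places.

0.27

Invert the lerp on the G channel (largest span, 181): t = (150 − 199) / (18 − 199) = -49/-181 = 0.27072.
Check on R: (114 − 78)/(211 − 78) = 0.2707 ✓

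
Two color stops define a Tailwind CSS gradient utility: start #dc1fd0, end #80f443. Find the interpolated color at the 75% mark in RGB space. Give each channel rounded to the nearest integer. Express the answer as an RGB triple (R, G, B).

#dc1fd0 → (220, 31, 208); #80f443 → (128, 244, 67).
75% corresponds to t = 0.75.
R = 220 + 0.75 × (128 − 220) = 220 + 0.75 × -92 = 151 → 151
G = 31 + 0.75 × (244 − 31) = 31 + 0.75 × 213 = 190.75 → 191
B = 208 + 0.75 × (67 − 208) = 208 + 0.75 × -141 = 102.25 → 102
So the blended color is (151, 191, 102), about #97bf66.

(151, 191, 102)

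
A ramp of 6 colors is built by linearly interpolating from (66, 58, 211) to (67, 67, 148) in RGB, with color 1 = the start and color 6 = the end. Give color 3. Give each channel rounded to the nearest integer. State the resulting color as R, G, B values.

With 6 swatches and endpoints inclusive, swatch 3 sits at t = (3 − 1)/(6 − 1) = 2/5 ≈ 0.4.
R = 66 + 0.4 × (67 − 66) = 66.4 → 66
G = 58 + 0.4 × (67 − 58) = 61.6 → 62
B = 211 + 0.4 × (148 − 211) = 185.8 → 186

(66, 62, 186)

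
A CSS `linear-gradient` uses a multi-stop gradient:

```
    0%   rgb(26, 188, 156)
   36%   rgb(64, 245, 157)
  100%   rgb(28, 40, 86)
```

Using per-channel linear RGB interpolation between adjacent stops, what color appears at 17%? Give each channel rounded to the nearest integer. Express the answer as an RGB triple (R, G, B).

17% lies between the 0% and 36% stops, so the local fraction is t = (17 − 0)/(36 − 0) = 17/36 ≈ 0.4722.
R = 26 + 0.4722 × (64 − 26) = 43.944 → 44
G = 188 + 0.4722 × (245 − 188) = 214.915 → 215
B = 156 + 0.4722 × (157 − 156) = 156.472 → 156

(44, 215, 156)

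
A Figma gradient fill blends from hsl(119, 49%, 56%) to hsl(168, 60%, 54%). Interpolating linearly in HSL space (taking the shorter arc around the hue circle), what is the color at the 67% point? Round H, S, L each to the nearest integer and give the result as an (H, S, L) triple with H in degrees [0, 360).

Hue arc: Δh = 168 − 119 = 49° (|Δh| ≤ 180, already the shorter path).
H = 119 + 0.67 × (49) = 151.83 → 152°
S = 49 + 0.67 × (60 − 49) = 56.37 → 56%
L = 56 + 0.67 × (54 − 56) = 54.66 → 55%

(152, 56, 55)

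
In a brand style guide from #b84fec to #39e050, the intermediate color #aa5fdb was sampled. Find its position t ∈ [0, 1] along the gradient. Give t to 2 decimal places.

0.11

Invert the lerp on the B channel (largest span, 156): t = (219 − 236) / (80 − 236) = -17/-156 = 0.10897.
Check on R: (170 − 184)/(57 − 184) = 0.1102 ✓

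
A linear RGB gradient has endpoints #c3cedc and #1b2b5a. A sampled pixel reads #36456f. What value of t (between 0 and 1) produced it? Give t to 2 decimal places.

Invert the lerp on the R channel (largest span, 168): t = (54 − 195) / (27 − 195) = -141/-168 = 0.83929.
Check on G: (69 − 206)/(43 − 206) = 0.8405 ✓

0.84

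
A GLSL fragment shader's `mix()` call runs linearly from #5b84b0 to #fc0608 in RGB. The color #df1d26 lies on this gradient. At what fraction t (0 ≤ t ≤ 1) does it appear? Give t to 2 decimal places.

0.82

Invert the lerp on the B channel (largest span, 168): t = (38 − 176) / (8 − 176) = -138/-168 = 0.82143.
Check on R: (223 − 91)/(252 − 91) = 0.8199 ✓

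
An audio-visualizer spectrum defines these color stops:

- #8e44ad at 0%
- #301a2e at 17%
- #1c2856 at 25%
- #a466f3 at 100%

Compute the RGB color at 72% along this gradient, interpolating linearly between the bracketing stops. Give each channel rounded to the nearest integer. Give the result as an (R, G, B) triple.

72% lies between the 25% and 100% stops, so the local fraction is t = (72 − 25)/(100 − 25) = 47/75 ≈ 0.6267.
#1c2856 → (28, 40, 86); #a466f3 → (164, 102, 243).
R = 28 + 0.6267 × (164 − 28) = 113.231 → 113
G = 40 + 0.6267 × (102 − 40) = 78.855 → 79
B = 86 + 0.6267 × (243 − 86) = 184.392 → 184

(113, 79, 184)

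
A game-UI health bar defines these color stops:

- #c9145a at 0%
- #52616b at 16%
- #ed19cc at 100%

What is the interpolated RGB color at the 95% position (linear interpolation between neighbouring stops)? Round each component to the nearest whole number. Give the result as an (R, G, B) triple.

(228, 29, 198)

95% lies between the 16% and 100% stops, so the local fraction is t = (95 − 16)/(100 − 16) = 79/84 ≈ 0.9405.
#52616b → (82, 97, 107); #ed19cc → (237, 25, 204).
R = 82 + 0.9405 × (237 − 82) = 227.778 → 228
G = 97 + 0.9405 × (25 − 97) = 29.284 → 29
B = 107 + 0.9405 × (204 − 107) = 198.228 → 198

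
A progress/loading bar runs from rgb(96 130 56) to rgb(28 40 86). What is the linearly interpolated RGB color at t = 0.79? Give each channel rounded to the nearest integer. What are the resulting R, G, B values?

R = 96 + 0.79 × (28 − 96) = 96 + 0.79 × -68 = 42.28 → 42
G = 130 + 0.79 × (40 − 130) = 130 + 0.79 × -90 = 58.9 → 59
B = 56 + 0.79 × (86 − 56) = 56 + 0.79 × 30 = 79.7 → 80

(42, 59, 80)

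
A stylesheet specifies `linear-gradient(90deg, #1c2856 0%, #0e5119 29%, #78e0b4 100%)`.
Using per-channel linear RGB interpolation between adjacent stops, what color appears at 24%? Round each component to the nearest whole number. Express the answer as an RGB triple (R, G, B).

(16, 74, 36)

24% lies between the 0% and 29% stops, so the local fraction is t = (24 − 0)/(29 − 0) = 24/29 ≈ 0.8276.
#1c2856 → (28, 40, 86); #0e5119 → (14, 81, 25).
R = 28 + 0.8276 × (14 − 28) = 16.414 → 16
G = 40 + 0.8276 × (81 − 40) = 73.932 → 74
B = 86 + 0.8276 × (25 − 86) = 35.516 → 36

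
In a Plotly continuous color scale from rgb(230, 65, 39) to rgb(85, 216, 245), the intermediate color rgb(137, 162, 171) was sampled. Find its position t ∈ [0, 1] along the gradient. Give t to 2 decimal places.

0.64

Invert the lerp on the B channel (largest span, 206): t = (171 − 39) / (245 − 39) = 132/206 = 0.64078.
Check on R: (137 − 230)/(85 − 230) = 0.6414 ✓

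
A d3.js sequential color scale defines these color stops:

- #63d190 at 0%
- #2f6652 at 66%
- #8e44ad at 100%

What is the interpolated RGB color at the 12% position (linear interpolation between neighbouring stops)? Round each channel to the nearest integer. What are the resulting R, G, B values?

12% lies between the 0% and 66% stops, so the local fraction is t = (12 − 0)/(66 − 0) = 12/66 ≈ 0.1818.
#63d190 → (99, 209, 144); #2f6652 → (47, 102, 82).
R = 99 + 0.1818 × (47 − 99) = 89.546 → 90
G = 209 + 0.1818 × (102 − 209) = 189.547 → 190
B = 144 + 0.1818 × (82 − 144) = 132.728 → 133

(90, 190, 133)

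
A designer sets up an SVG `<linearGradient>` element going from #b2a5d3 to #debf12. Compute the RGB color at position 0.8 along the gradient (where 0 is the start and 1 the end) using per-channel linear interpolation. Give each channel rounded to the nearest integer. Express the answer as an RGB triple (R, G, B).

#b2a5d3 → (178, 165, 211); #debf12 → (222, 191, 18).
R = 178 + 0.8 × (222 − 178) = 178 + 0.8 × 44 = 213.2 → 213
G = 165 + 0.8 × (191 − 165) = 165 + 0.8 × 26 = 185.8 → 186
B = 211 + 0.8 × (18 − 211) = 211 + 0.8 × -193 = 56.6 → 57

(213, 186, 57)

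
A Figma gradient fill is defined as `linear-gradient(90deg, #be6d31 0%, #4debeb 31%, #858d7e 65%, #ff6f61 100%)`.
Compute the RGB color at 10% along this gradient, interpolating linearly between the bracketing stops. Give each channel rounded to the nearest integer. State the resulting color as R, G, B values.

(154, 150, 109)

10% lies between the 0% and 31% stops, so the local fraction is t = (10 − 0)/(31 − 0) = 10/31 ≈ 0.3226.
#be6d31 → (190, 109, 49); #4debeb → (77, 235, 235).
R = 190 + 0.3226 × (77 − 190) = 153.546 → 154
G = 109 + 0.3226 × (235 − 109) = 149.648 → 150
B = 49 + 0.3226 × (235 − 49) = 109.004 → 109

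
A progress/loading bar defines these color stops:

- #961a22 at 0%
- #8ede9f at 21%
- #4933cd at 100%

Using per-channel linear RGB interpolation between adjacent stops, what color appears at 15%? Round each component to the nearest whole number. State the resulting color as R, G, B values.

15% lies between the 0% and 21% stops, so the local fraction is t = (15 − 0)/(21 − 0) = 15/21 ≈ 0.7143.
#961a22 → (150, 26, 34); #8ede9f → (142, 222, 159).
R = 150 + 0.7143 × (142 − 150) = 144.286 → 144
G = 26 + 0.7143 × (222 − 26) = 166.003 → 166
B = 34 + 0.7143 × (159 − 34) = 123.288 → 123

(144, 166, 123)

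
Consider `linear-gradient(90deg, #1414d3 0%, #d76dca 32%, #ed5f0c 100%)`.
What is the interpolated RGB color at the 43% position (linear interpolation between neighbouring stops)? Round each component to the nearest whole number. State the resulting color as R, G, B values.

43% lies between the 32% and 100% stops, so the local fraction is t = (43 − 32)/(100 − 32) = 11/68 ≈ 0.1618.
#d76dca → (215, 109, 202); #ed5f0c → (237, 95, 12).
R = 215 + 0.1618 × (237 − 215) = 218.56 → 219
G = 109 + 0.1618 × (95 − 109) = 106.735 → 107
B = 202 + 0.1618 × (12 − 202) = 171.258 → 171

(219, 107, 171)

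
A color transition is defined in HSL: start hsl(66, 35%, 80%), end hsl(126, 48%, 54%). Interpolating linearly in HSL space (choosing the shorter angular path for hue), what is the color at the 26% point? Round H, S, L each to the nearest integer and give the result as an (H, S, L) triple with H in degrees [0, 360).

Hue arc: Δh = 126 − 66 = 60° (|Δh| ≤ 180, already the shorter path).
H = 66 + 0.26 × (60) = 81.6 → 82°
S = 35 + 0.26 × (48 − 35) = 38.38 → 38%
L = 80 + 0.26 × (54 − 80) = 73.24 → 73%

(82, 38, 73)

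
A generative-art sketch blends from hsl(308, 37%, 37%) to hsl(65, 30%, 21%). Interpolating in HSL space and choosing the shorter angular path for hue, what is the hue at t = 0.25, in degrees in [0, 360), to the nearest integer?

Hue: 65 − 308 = -243°, but |-243| > 180 so the shorter arc goes the other way: Δh = -243 + 360 = 117°.
H = 308 + 0.25 × (117) = 337.25 → 337°

337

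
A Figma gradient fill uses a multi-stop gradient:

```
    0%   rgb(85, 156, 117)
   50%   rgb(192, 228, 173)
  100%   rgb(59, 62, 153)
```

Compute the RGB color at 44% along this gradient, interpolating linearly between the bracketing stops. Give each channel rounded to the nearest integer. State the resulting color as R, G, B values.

44% lies between the 0% and 50% stops, so the local fraction is t = (44 − 0)/(50 − 0) = 44/50 ≈ 0.88.
R = 85 + 0.88 × (192 − 85) = 179.16 → 179
G = 156 + 0.88 × (228 − 156) = 219.36 → 219
B = 117 + 0.88 × (173 − 117) = 166.28 → 166

(179, 219, 166)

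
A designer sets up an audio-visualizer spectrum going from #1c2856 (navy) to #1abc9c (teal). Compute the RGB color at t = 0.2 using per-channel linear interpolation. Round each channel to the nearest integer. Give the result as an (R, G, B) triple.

(28, 70, 100)

#1c2856 → (28, 40, 86); #1abc9c → (26, 188, 156).
R = 28 + 0.2 × (26 − 28) = 28 + 0.2 × -2 = 27.6 → 28
G = 40 + 0.2 × (188 − 40) = 40 + 0.2 × 148 = 69.6 → 70
B = 86 + 0.2 × (156 − 86) = 86 + 0.2 × 70 = 100 → 100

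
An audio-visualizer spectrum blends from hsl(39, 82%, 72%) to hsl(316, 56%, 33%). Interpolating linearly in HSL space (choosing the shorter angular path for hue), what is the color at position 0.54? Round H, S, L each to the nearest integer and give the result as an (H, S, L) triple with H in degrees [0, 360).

Hue: 316 − 39 = 277°, but |277| > 180 so the shorter arc goes the other way: Δh = 277 − 360 = -83°.
H = 39 + 0.54 × (-83) = -5.82 → -6 → -6 mod 360 = 354°
S = 82 + 0.54 × (56 − 82) = 67.96 → 68%
L = 72 + 0.54 × (33 − 72) = 50.94 → 51%

(354, 68, 51)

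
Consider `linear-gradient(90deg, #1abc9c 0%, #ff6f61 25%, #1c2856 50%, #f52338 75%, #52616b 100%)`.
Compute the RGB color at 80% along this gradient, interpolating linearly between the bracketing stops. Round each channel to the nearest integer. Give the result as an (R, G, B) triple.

(212, 47, 66)

80% lies between the 75% and 100% stops, so the local fraction is t = (80 − 75)/(100 − 75) = 5/25 ≈ 0.2.
#f52338 → (245, 35, 56); #52616b → (82, 97, 107).
R = 245 + 0.2 × (82 − 245) = 212.4 → 212
G = 35 + 0.2 × (97 − 35) = 47.4 → 47
B = 56 + 0.2 × (107 − 56) = 66.2 → 66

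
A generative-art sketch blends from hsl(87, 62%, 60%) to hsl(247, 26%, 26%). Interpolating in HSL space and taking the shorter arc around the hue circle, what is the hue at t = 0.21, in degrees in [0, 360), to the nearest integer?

121

Hue arc: Δh = 247 − 87 = 160° (|Δh| ≤ 180, already the shorter path).
H = 87 + 0.21 × (160) = 120.6 → 121°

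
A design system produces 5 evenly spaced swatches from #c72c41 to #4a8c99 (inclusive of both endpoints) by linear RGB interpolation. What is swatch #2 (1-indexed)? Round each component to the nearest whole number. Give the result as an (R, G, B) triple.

With 5 swatches and endpoints inclusive, swatch 2 sits at t = (2 − 1)/(5 − 1) = 1/4 ≈ 0.25.
#c72c41 → (199, 44, 65); #4a8c99 → (74, 140, 153).
R = 199 + 0.25 × (74 − 199) = 167.75 → 168
G = 44 + 0.25 × (140 − 44) = 68 → 68
B = 65 + 0.25 × (153 − 65) = 87 → 87

(168, 68, 87)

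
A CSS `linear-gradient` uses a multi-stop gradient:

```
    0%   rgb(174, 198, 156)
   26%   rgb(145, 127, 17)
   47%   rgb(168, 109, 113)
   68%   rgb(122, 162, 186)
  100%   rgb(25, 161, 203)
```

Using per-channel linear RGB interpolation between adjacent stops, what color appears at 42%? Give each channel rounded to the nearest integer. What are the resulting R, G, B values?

(163, 113, 90)

42% lies between the 26% and 47% stops, so the local fraction is t = (42 − 26)/(47 − 26) = 16/21 ≈ 0.7619.
R = 145 + 0.7619 × (168 − 145) = 162.524 → 163
G = 127 + 0.7619 × (109 − 127) = 113.286 → 113
B = 17 + 0.7619 × (113 − 17) = 90.142 → 90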